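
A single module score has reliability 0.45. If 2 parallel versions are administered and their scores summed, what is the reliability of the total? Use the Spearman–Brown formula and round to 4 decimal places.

ρ_k = kρ / (1 + (k−1)ρ) = 2·0.45 / (1 + 1·0.45) = 0.900 / 1.450 = 0.6207.

0.6207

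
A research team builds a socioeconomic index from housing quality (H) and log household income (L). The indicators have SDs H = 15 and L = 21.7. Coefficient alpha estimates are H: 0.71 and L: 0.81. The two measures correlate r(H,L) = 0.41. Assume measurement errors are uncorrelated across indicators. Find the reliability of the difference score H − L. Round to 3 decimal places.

0.639

Var(H−L) = 15² + 21.7² − 2·15·21.7·0.41 = 695.89 − 266.91 = 428.98.
Because errors are independent across components, Cov(Tᵢ,Tⱼ) = Cov(Xᵢ,Xⱼ); the off-diagonal part of the true-score variance is the same as above.
True-score variance = [15²·0.71 + 21.7²·0.81] − 266.91 = 541.171 − 266.91 = 274.261.
Reliability = 274.261 / 428.98 = 0.639.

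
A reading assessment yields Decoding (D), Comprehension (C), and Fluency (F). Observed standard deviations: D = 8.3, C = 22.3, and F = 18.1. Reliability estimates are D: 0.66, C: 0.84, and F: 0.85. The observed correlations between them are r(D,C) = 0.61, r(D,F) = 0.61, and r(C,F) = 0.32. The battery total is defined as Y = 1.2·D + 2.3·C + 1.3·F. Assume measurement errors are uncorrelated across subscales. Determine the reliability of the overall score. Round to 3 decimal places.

0.892

Var(Y) = 1.2²·8.3² + 2.3²·22.3² + 1.3²·18.1² + 2·[2.76·8.3·22.3·0.61 + 1.56·8.3·18.1·0.61 + 2.99·22.3·18.1·0.32] = 3283.53 + 1681.54 = 4965.07.
Because errors are independent across components, Cov(Tᵢ,Tⱼ) = Cov(Xᵢ,Xⱼ); the off-diagonal part of the true-score variance is the same as above.
True-score variance = [1.2²·8.3²·0.66 + 2.3²·22.3²·0.84 + 1.3²·18.1²·0.85] + 1681.54 = 2745.84 + 1681.54 = 4427.38.
Reliability = 4427.38 / 4965.07 = 0.892.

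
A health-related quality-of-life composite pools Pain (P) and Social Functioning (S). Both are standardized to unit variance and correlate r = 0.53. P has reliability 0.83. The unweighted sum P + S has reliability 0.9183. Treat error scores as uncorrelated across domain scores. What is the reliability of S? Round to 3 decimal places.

0.920

Var(P+S) = 2 + 2·0.53 = 3.060.
True-score variance = ρ_P + ρ_S + 2·0.53, so 0.9183 = (0.83 + ρ_S + 1.06) / 3.060.
ρ_S = 0.9183·3.060 − 0.83 − 1.06 = 0.920.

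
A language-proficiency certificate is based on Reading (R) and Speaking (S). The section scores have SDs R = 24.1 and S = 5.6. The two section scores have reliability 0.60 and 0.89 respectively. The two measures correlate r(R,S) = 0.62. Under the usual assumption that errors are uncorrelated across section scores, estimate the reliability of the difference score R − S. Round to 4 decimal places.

Var(R−S) = 24.1² + 5.6² − 2·24.1·5.6·0.62 = 612.17 − 167.35 = 444.82.
With uncorrelated errors the cross-covariances are all true-score covariance, so they carry over unchanged; only the diagonal terms shrink to ρᵢσᵢ².
True-score variance = [24.1²·0.60 + 5.6²·0.89] − 167.35 = 376.396 − 167.35 = 209.046.
Reliability = 209.046 / 444.82 = 0.4700.

0.4700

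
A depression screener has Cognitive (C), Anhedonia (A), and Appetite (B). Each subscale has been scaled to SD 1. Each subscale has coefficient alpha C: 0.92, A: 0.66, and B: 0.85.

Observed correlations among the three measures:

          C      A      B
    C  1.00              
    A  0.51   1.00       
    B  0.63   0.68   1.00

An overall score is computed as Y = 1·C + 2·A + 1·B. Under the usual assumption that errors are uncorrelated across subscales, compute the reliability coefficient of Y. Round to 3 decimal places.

Var(Y) = 1 + 2² + 1 + 2·[2·0.51 + 0.63 + 2·0.68] = 6 + 6.02 = 12.02.
Because errors are independent across components, Cov(Tᵢ,Tⱼ) = Cov(Xᵢ,Xⱼ); the off-diagonal part of the true-score variance is the same as above.
True-score variance = [0.92 + 2²·0.66 + 0.85] + 6.02 = 4.41 + 6.02 = 10.43.
Reliability = 10.43 / 12.02 = 0.868.

0.868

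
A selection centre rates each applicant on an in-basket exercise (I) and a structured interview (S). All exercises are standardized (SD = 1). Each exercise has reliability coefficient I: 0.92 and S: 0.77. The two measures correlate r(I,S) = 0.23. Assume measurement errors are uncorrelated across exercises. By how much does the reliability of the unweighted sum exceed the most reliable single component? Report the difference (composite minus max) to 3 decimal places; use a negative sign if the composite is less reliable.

Var(sum) = 2 + 0.46 = 2.46; true-score variance = 1.69 + 0.46 = 2.15; composite reliability = 0.8740.
Max component reliability = 0.9200.
Difference = 0.8740 − 0.9200 = -0.046.

-0.046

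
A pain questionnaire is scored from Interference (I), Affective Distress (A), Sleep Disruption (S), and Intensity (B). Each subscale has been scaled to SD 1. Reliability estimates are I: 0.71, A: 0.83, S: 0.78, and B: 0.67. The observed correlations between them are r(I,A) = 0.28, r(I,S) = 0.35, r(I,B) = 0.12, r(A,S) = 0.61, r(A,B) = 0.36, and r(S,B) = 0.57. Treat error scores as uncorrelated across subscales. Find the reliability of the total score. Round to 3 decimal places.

Var(I+A+S+B) = 4 + 2·[0.28 + 0.35 + 0.12 + 0.61 + 0.36 + 0.57] = 4 + 4.58 = 8.58.
Because errors are independent across components, Cov(Tᵢ,Tⱼ) = Cov(Xᵢ,Xⱼ); the off-diagonal part of the true-score variance is the same as above.
True-score variance = [0.71 + 0.83 + 0.78 + 0.67] + 4.58 = 2.99 + 4.58 = 7.57.
Reliability = 7.57 / 8.58 = 0.882.

0.882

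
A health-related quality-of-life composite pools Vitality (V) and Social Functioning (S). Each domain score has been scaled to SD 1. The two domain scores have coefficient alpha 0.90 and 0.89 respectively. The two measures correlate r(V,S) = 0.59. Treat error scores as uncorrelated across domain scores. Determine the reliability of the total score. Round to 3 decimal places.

Var(V+S) = 2 + 2·[0.59] = 2 + 1.18 = 3.18.
Under uncorrelated errors the observed covariances equal the true-score covariances, so only the own-variance terms attenuate.
True-score variance = [0.90 + 0.89] + 1.18 = 1.79 + 1.18 = 2.97.
Reliability = 2.97 / 3.18 = 0.934.

0.934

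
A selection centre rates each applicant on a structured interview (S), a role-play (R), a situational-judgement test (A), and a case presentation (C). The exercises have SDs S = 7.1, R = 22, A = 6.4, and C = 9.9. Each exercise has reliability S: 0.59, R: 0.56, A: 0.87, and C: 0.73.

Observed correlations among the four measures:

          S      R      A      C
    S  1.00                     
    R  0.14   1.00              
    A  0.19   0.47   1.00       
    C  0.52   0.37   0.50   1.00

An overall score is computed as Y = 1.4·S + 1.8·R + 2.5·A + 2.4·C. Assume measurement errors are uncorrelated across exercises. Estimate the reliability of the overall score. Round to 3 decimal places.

0.800

Var(Y) = 1.4²·7.1² + 1.8²·22² + 2.5²·6.4² + 2.4²·9.9² + 2·[2.52·7.1·22·0.14 + 3.5·7.1·6.4·0.19 + 3.36·7.1·9.9·0.52 + 4.5·22·6.4·0.47 + 4.32·22·9.9·0.37 + 6·6.4·9.9·0.50] = 2487.5 + 2088.28 = 4575.78.
Because errors are independent across components, Cov(Tᵢ,Tⱼ) = Cov(Xᵢ,Xⱼ); the off-diagonal part of the true-score variance is the same as above.
True-score variance = [1.4²·7.1²·0.59 + 1.8²·22²·0.56 + 2.5²·6.4²·0.87 + 2.4²·9.9²·0.73] + 2088.28 = 1571.3 + 2088.28 = 3659.57.
Reliability = 3659.57 / 4575.78 = 0.800.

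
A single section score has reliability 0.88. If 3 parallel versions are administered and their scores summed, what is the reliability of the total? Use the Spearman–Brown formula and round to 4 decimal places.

ρ_k = kρ / (1 + (k−1)ρ) = 3·0.88 / (1 + 2·0.88) = 2.640 / 2.760 = 0.9565.

0.9565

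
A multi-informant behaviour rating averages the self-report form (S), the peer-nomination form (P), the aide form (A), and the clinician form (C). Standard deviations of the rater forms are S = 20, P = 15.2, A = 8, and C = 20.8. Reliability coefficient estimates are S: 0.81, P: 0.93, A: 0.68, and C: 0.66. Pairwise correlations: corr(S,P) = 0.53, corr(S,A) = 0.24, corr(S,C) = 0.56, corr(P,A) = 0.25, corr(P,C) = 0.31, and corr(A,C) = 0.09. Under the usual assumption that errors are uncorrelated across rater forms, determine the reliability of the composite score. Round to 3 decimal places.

Var(S+P+A+C) = 20² + 15.2² + 8² + 20.8² + 2·[20·15.2·0.53 + 20·8·0.24 + 20·20.8·0.56 + 15.2·8·0.25 + 15.2·20.8·0.31 + 8·20.8·0.09] = 1127.68 + 1151.73 = 2279.41.
Because errors are independent across components, Cov(Tᵢ,Tⱼ) = Cov(Xᵢ,Xⱼ); the off-diagonal part of the true-score variance is the same as above.
True-score variance = [20²·0.81 + 15.2²·0.93 + 8²·0.68 + 20.8²·0.66] + 1151.73 = 867.93 + 1151.73 = 2019.66.
Reliability = 2019.66 / 2279.41 = 0.886.

0.886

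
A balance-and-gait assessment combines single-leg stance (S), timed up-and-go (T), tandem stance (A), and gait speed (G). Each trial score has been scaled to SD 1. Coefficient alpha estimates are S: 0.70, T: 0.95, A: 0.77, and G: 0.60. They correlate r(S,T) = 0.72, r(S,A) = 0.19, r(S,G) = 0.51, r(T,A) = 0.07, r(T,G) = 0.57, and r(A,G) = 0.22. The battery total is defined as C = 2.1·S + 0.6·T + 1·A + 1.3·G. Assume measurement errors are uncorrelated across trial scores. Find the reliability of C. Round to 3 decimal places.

Var(C) = 2.1² + 0.6² + 1 + 1.3² + 2·[1.26·0.72 + 2.1·0.19 + 2.73·0.51 + 0.6·0.07 + 0.78·0.57 + 1.3·0.22] = 7.46 + 6.9422 = 14.4022.
With uncorrelated errors the cross-covariances are all true-score covariance, so they carry over unchanged; only the diagonal terms shrink to ρᵢσᵢ².
True-score variance = [2.1²·0.70 + 0.6²·0.95 + 0.77 + 1.3²·0.60] + 6.9422 = 5.213 + 6.9422 = 12.1552.
Reliability = 12.1552 / 14.4022 = 0.844.

0.844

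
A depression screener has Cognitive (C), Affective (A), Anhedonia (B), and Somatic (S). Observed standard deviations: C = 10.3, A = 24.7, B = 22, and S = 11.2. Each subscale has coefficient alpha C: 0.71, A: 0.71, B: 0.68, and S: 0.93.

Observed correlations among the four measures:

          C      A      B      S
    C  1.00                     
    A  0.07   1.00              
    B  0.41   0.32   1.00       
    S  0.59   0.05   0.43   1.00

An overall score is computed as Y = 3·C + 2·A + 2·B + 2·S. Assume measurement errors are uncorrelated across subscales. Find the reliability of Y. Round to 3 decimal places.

Var(Y) = 3²·10.3² + 2²·24.7² + 2²·22² + 2²·11.2² + 2·[6·10.3·24.7·0.07 + 6·10.3·22·0.41 + 6·10.3·11.2·0.59 + 4·24.7·22·0.32 + 4·24.7·11.2·0.05 + 4·22·11.2·0.43] = 5832.93 + 4494.7 = 10327.6.
Under uncorrelated errors the observed covariances equal the true-score covariances, so only the own-variance terms attenuate.
True-score variance = [3²·10.3²·0.71 + 2²·24.7²·0.71 + 2²·22²·0.68 + 2²·11.2²·0.93] + 4494.7 = 4193.69 + 4494.7 = 8688.39.
Reliability = 8688.39 / 10327.6 = 0.841.

0.841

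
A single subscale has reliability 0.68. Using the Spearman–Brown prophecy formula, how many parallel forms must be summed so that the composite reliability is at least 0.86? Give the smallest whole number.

3

k ≥ ρ*(1−ρ₁)/(ρ₁(1−ρ*)) = 0.86·0.32 / (0.68·0.14) = 2.891.
Smallest integer k = 3.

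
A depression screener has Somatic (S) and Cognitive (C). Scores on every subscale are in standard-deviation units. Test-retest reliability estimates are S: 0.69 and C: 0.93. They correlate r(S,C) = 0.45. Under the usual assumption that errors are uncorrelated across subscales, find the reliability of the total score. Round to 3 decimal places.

Var(S+C) = 2 + 2·[0.45] = 2 + 0.9 = 2.9.
Because errors are independent across components, Cov(Tᵢ,Tⱼ) = Cov(Xᵢ,Xⱼ); the off-diagonal part of the true-score variance is the same as above.
True-score variance = [0.69 + 0.93] + 0.9 = 1.62 + 0.9 = 2.52.
Reliability = 2.52 / 2.9 = 0.869.

0.869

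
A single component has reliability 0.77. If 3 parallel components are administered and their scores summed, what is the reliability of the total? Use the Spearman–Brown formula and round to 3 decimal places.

ρ_k = kρ / (1 + (k−1)ρ) = 3·0.77 / (1 + 2·0.77) = 2.310 / 2.540 = 0.909.

0.909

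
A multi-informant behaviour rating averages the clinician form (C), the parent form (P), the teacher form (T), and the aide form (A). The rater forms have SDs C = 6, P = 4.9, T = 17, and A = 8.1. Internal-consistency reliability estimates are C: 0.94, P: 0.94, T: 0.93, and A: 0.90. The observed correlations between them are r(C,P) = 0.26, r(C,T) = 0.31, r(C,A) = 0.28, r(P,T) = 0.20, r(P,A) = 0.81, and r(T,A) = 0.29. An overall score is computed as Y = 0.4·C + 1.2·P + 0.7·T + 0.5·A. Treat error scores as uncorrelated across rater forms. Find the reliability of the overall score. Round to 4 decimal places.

Var(Y) = 0.4²·6² + 1.2²·4.9² + 0.7²·17² + 0.5²·8.1² + 2·[0.48·6·4.9·0.26 + 0.28·6·17·0.31 + 0.2·6·8.1·0.28 + 0.84·4.9·17·0.20 + 0.6·4.9·8.1·0.81 + 0.35·17·8.1·0.29] = 198.347 + 125.009 = 323.356.
With uncorrelated errors the cross-covariances are all true-score covariance, so they carry over unchanged; only the diagonal terms shrink to ρᵢσᵢ².
True-score variance = [0.4²·6²·0.94 + 1.2²·4.9²·0.94 + 0.7²·17²·0.93 + 0.5²·8.1²·0.90] + 125.009 = 184.374 + 125.009 = 309.383.
Reliability = 309.383 / 323.356 = 0.9568.

0.9568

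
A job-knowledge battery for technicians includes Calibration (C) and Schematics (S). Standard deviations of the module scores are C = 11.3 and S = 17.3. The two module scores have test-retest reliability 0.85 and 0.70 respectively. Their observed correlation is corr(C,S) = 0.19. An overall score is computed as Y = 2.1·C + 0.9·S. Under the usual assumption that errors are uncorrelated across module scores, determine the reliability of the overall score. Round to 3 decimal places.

0.834

Var(Y) = 2.1²·11.3² + 0.9²·17.3² + 2·[1.89·11.3·17.3·0.19] = 805.538 + 140.401 = 945.939.
Because errors are independent across components, Cov(Tᵢ,Tⱼ) = Cov(Xᵢ,Xⱼ); the off-diagonal part of the true-score variance is the same as above.
True-score variance = [2.1²·11.3²·0.85 + 0.9²·17.3²·0.70] + 140.401 = 648.343 + 140.401 = 788.744.
Reliability = 788.744 / 945.939 = 0.834.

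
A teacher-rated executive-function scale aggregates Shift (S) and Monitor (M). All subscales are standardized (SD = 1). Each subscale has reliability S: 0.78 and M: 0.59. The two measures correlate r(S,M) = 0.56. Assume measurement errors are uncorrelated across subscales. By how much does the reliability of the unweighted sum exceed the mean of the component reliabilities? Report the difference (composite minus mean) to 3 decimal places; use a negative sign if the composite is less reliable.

0.113

Var(sum) = 2 + 1.12 = 3.12; true-score variance = 1.37 + 1.12 = 2.49; composite reliability = 0.7981.
Mean component reliability = 0.6850.
Difference = 0.7981 − 0.6850 = 0.113.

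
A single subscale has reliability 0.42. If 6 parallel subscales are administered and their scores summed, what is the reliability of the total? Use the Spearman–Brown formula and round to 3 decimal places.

0.813

ρ_k = kρ / (1 + (k−1)ρ) = 6·0.42 / (1 + 5·0.42) = 2.520 / 3.100 = 0.813.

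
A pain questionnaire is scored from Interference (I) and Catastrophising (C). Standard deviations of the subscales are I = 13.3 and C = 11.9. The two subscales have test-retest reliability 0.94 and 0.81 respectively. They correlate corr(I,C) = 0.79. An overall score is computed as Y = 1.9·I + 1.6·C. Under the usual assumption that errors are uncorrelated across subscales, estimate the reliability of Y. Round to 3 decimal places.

0.939

Var(Y) = 1.9²·13.3² + 1.6²·11.9² + 2·[3.04·13.3·11.9·0.79] = 1001.09 + 760.202 = 1761.3.
With uncorrelated errors the cross-covariances are all true-score covariance, so they carry over unchanged; only the diagonal terms shrink to ρᵢσᵢ².
True-score variance = [1.9²·13.3²·0.94 + 1.6²·11.9²·0.81] + 760.202 = 893.901 + 760.202 = 1654.1.
Reliability = 1654.1 / 1761.3 = 0.939.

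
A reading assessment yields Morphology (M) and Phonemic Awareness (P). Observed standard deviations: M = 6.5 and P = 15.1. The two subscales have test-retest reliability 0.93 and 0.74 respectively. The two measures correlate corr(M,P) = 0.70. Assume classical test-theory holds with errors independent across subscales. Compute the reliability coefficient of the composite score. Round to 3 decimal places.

0.847

Var(M+P) = 6.5² + 15.1² + 2·[6.5·15.1·0.70] = 270.26 + 137.41 = 407.67.
Under uncorrelated errors the observed covariances equal the true-score covariances, so only the own-variance terms attenuate.
True-score variance = [6.5²·0.93 + 15.1²·0.74] + 137.41 = 208.02 + 137.41 = 345.43.
Reliability = 345.43 / 407.67 = 0.847.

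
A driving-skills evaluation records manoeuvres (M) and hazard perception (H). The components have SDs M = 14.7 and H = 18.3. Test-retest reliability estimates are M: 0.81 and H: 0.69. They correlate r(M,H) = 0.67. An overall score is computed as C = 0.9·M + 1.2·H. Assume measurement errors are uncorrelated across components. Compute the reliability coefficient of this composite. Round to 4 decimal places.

0.8254

Var(C) = 0.9²·14.7² + 1.2²·18.3² + 2·[1.08·14.7·18.3·0.67] = 657.274 + 389.311 = 1046.59.
With uncorrelated errors the cross-covariances are all true-score covariance, so they carry over unchanged; only the diagonal terms shrink to ρᵢσᵢ².
True-score variance = [0.9²·14.7²·0.81 + 1.2²·18.3²·0.69] + 389.311 = 474.523 + 389.311 = 863.835.
Reliability = 863.835 / 1046.59 = 0.8254.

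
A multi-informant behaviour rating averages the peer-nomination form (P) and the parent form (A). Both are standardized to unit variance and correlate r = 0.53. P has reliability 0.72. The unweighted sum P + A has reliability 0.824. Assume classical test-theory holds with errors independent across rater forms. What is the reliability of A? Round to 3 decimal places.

Var(P+A) = 2 + 2·0.53 = 3.060.
True-score variance = ρ_P + ρ_A + 2·0.53, so 0.824 = (0.72 + ρ_A + 1.06) / 3.060.
ρ_A = 0.824·3.060 − 0.72 − 1.06 = 0.741.

0.741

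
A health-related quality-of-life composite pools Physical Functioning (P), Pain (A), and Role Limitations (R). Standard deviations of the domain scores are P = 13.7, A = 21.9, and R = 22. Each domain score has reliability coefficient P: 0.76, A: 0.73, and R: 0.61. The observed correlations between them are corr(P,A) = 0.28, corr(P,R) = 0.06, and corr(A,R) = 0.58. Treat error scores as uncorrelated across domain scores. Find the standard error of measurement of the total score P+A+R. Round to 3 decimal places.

19.060

Var(total) = 1151.3 + 763.073 = 1914.37.
True-score variance = 788 + 763.073 = 1551.07, so reliability = 0.8102.
Error variance = 1914.37 − 1551.07 = 363.3; SEM = √363.3 = 19.060.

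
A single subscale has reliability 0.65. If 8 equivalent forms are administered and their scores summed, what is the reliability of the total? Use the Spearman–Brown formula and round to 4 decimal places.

ρ_k = kρ / (1 + (k−1)ρ) = 8·0.65 / (1 + 7·0.65) = 5.200 / 5.550 = 0.9369.

0.9369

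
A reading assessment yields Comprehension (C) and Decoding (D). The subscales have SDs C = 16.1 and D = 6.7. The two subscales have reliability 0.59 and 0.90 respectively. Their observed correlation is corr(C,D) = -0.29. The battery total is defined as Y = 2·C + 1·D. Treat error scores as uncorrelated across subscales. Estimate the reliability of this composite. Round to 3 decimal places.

Var(Y) = 2²·16.1² + 6.7² + 2·[2·16.1·6.7·(-0.29)] = 1081.73 − 125.129 = 956.601.
Under uncorrelated errors the observed covariances equal the true-score covariances, so only the own-variance terms attenuate.
True-score variance = [2²·16.1²·0.59 + 6.7²·0.90] − 125.129 = 652.137 − 125.129 = 527.007.
Reliability = 527.007 / 956.601 = 0.551.

0.551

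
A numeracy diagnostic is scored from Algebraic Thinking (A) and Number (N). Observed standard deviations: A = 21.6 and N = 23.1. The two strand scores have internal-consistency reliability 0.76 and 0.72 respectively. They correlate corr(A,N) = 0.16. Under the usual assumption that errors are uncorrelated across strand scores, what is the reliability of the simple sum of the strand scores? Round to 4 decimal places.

Var(A+N) = 21.6² + 23.1² + 2·[21.6·23.1·0.16] = 1000.17 + 159.667 = 1159.84.
With uncorrelated errors the cross-covariances are all true-score covariance, so they carry over unchanged; only the diagonal terms shrink to ρᵢσᵢ².
True-score variance = [21.6²·0.76 + 23.1²·0.72] + 159.667 = 738.785 + 159.667 = 898.452.
Reliability = 898.452 / 1159.84 = 0.7746.

0.7746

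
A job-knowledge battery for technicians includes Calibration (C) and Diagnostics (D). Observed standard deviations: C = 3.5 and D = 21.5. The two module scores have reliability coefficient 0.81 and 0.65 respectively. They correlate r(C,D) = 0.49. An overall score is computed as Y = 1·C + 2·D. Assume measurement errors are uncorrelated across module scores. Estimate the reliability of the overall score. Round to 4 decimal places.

0.6767

Var(Y) = 3.5² + 2²·21.5² + 2·[2·3.5·21.5·0.49] = 1861.25 + 147.49 = 2008.74.
Under uncorrelated errors the observed covariances equal the true-score covariances, so only the own-variance terms attenuate.
True-score variance = [3.5²·0.81 + 2²·21.5²·0.65] + 147.49 = 1211.77 + 147.49 = 1359.26.
Reliability = 1359.26 / 2008.74 = 0.6767.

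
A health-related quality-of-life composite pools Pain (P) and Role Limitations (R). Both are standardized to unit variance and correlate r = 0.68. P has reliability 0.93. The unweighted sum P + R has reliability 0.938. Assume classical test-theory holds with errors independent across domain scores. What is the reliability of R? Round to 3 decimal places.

Var(P+R) = 2 + 2·0.68 = 3.360.
True-score variance = ρ_P + ρ_R + 2·0.68, so 0.938 = (0.93 + ρ_R + 1.36) / 3.360.
ρ_R = 0.938·3.360 − 0.93 − 1.36 = 0.862.

0.862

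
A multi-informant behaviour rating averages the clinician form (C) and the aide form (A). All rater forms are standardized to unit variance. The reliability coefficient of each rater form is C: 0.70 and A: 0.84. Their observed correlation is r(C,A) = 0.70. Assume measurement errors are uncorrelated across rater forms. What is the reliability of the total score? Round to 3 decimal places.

Var(C+A) = 2 + 2·[0.70] = 2 + 1.4 = 3.4.
Because errors are independent across components, Cov(Tᵢ,Tⱼ) = Cov(Xᵢ,Xⱼ); the off-diagonal part of the true-score variance is the same as above.
True-score variance = [0.70 + 0.84] + 1.4 = 1.54 + 1.4 = 2.94.
Reliability = 2.94 / 3.4 = 0.865.

0.865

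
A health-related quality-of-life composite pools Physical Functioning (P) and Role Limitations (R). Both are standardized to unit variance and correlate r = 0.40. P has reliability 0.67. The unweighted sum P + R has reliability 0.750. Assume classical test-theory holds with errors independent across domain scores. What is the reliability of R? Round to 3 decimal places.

Var(P+R) = 2 + 2·0.40 = 2.800.
True-score variance = ρ_P + ρ_R + 2·0.40, so 0.750 = (0.67 + ρ_R + 0.80) / 2.800.
ρ_R = 0.750·2.800 − 0.67 − 0.80 = 0.630.

0.630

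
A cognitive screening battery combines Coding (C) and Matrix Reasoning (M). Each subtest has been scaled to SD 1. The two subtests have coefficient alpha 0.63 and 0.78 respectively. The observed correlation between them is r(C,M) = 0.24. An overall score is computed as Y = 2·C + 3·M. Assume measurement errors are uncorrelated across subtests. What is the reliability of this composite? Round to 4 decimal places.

Var(Y) = 2² + 3² + 2·[6·0.24] = 13 + 2.88 = 15.88.
Under uncorrelated errors the observed covariances equal the true-score covariances, so only the own-variance terms attenuate.
True-score variance = [2²·0.63 + 3²·0.78] + 2.88 = 9.54 + 2.88 = 12.42.
Reliability = 12.42 / 15.88 = 0.7821.

0.7821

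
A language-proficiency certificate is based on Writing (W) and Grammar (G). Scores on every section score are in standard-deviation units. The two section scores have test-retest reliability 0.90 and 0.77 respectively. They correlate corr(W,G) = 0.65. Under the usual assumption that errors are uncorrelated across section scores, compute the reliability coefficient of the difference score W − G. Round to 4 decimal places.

Var(W−G) = 1 + 1 − 2·0.65 = 2 − 1.3 = 0.7.
With uncorrelated errors the cross-covariances are all true-score covariance, so they carry over unchanged; only the diagonal terms shrink to ρᵢσᵢ².
True-score variance = [0.90 + 0.77] − 1.3 = 1.67 − 1.3 = 0.37.
Reliability = 0.37 / 0.7 = 0.5286.

0.5286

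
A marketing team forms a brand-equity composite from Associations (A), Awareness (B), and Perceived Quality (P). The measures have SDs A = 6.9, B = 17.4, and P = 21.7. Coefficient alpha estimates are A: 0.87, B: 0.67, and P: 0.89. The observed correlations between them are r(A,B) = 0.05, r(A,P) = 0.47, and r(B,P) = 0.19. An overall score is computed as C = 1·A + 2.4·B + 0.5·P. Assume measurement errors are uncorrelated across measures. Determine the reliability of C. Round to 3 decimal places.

Var(C) = 6.9² + 2.4²·17.4² + 0.5²·21.7² + 2·[2.4·6.9·17.4·0.05 + 0.5·6.9·21.7·0.47 + 1.2·17.4·21.7·0.19] = 1909.23 + 271.364 = 2180.59.
Because errors are independent across components, Cov(Tᵢ,Tⱼ) = Cov(Xᵢ,Xⱼ); the off-diagonal part of the true-score variance is the same as above.
True-score variance = [6.9²·0.87 + 2.4²·17.4²·0.67 + 0.5²·21.7²·0.89] + 271.364 = 1314.61 + 271.364 = 1585.97.
Reliability = 1585.97 / 2180.59 = 0.727.

0.727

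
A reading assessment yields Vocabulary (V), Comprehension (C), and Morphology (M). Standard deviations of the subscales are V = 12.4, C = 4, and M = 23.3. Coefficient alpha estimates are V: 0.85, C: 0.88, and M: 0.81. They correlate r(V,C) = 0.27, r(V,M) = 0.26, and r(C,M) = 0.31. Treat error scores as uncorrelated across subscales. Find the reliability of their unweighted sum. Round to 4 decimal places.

0.8648

Var(V+C+M) = 12.4² + 4² + 23.3² + 2·[12.4·4·0.27 + 12.4·23.3·0.26 + 4·23.3·0.31] = 712.65 + 234.806 = 947.456.
With uncorrelated errors the cross-covariances are all true-score covariance, so they carry over unchanged; only the diagonal terms shrink to ρᵢσᵢ².
True-score variance = [12.4²·0.85 + 4²·0.88 + 23.3²·0.81] + 234.806 = 584.517 + 234.806 = 819.323.
Reliability = 819.323 / 947.456 = 0.8648.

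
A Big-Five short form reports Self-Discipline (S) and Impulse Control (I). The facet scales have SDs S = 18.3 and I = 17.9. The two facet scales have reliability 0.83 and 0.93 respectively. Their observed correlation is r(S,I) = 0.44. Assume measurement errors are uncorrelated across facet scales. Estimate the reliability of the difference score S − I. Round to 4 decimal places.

0.7838

Var(S−I) = 18.3² + 17.9² − 2·18.3·17.9·0.44 = 655.3 − 288.262 = 367.038.
With uncorrelated errors the cross-covariances are all true-score covariance, so they carry over unchanged; only the diagonal terms shrink to ρᵢσᵢ².
True-score variance = [18.3²·0.83 + 17.9²·0.93] − 288.262 = 575.94 − 288.262 = 287.678.
Reliability = 287.678 / 367.038 = 0.7838.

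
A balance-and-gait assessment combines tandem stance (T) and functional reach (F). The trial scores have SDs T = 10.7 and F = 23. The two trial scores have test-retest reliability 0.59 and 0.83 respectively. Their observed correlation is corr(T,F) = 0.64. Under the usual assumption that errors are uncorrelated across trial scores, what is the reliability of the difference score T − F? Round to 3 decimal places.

0.583

Var(T−F) = 10.7² + 23² − 2·10.7·23·0.64 = 643.49 − 315.008 = 328.482.
Under uncorrelated errors the observed covariances equal the true-score covariances, so only the own-variance terms attenuate.
True-score variance = [10.7²·0.59 + 23²·0.83] − 315.008 = 506.619 − 315.008 = 191.611.
Reliability = 191.611 / 328.482 = 0.583.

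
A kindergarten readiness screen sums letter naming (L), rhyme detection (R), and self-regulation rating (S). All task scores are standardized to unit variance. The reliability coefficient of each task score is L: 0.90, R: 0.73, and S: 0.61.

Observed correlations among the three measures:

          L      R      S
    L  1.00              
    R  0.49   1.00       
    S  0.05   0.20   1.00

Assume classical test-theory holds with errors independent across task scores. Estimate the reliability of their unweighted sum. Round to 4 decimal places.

Var(L+R+S) = 3 + 2·[0.49 + 0.05 + 0.20] = 3 + 1.48 = 4.48.
With uncorrelated errors the cross-covariances are all true-score covariance, so they carry over unchanged; only the diagonal terms shrink to ρᵢσᵢ².
True-score variance = [0.90 + 0.73 + 0.61] + 1.48 = 2.24 + 1.48 = 3.72.
Reliability = 3.72 / 4.48 = 0.8304.

0.8304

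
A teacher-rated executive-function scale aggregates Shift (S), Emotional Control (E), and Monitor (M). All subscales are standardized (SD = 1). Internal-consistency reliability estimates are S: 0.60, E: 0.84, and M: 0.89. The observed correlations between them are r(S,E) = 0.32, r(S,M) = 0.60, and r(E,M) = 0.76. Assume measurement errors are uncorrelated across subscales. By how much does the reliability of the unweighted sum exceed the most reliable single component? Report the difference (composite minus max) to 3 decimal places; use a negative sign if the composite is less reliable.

0.005

Var(sum) = 3 + 3.36 = 6.36; true-score variance = 2.33 + 3.36 = 5.69; composite reliability = 0.8947.
Max component reliability = 0.8900.
Difference = 0.8947 − 0.8900 = 0.005.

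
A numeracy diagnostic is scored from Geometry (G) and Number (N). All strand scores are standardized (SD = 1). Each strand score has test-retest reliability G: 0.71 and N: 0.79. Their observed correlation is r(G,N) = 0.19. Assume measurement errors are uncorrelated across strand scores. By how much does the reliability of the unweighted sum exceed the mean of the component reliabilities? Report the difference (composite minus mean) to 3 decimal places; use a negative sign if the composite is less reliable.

Var(sum) = 2 + 0.38 = 2.38; true-score variance = 1.5 + 0.38 = 1.88; composite reliability = 0.7899.
Mean component reliability = 0.7500.
Difference = 0.7899 − 0.7500 = 0.040.

0.040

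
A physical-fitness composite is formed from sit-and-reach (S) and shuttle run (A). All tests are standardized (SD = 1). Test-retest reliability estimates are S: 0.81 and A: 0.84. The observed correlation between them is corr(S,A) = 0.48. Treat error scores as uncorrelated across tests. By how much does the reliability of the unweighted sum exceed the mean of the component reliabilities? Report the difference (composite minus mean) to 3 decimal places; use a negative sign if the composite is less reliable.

Var(sum) = 2 + 0.96 = 2.96; true-score variance = 1.65 + 0.96 = 2.61; composite reliability = 0.8818.
Mean component reliability = 0.8250.
Difference = 0.8818 − 0.8250 = 0.057.

0.057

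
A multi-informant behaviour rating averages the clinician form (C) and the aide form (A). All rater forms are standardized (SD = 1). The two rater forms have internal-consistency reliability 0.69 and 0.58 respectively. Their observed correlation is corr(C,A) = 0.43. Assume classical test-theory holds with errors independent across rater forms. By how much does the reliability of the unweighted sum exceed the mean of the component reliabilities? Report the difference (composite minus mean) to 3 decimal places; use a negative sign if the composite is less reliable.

Var(sum) = 2 + 0.86 = 2.86; true-score variance = 1.27 + 0.86 = 2.13; composite reliability = 0.7448.
Mean component reliability = 0.6350.
Difference = 0.7448 − 0.6350 = 0.110.

0.110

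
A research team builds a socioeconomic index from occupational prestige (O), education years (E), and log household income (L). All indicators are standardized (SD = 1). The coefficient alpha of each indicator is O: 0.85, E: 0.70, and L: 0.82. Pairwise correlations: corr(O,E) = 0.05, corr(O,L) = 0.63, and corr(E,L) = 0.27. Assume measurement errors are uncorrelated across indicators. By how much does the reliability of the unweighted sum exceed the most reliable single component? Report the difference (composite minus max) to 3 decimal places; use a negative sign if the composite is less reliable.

0.021

Var(sum) = 3 + 1.9 = 4.9; true-score variance = 2.37 + 1.9 = 4.27; composite reliability = 0.8714.
Max component reliability = 0.8500.
Difference = 0.8714 − 0.8500 = 0.021.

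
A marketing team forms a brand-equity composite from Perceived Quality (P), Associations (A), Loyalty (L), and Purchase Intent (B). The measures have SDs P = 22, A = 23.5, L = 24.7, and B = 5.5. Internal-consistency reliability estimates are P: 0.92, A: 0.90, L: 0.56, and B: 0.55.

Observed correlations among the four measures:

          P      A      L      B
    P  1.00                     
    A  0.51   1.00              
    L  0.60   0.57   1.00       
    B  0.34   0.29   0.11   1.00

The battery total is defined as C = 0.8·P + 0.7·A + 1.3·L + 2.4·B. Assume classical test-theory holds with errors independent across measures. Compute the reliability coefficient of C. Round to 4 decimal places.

Var(C) = 0.8²·22² + 0.7²·23.5² + 1.3²·24.7² + 2.4²·5.5² + 2·[0.56·22·23.5·0.51 + 1.04·22·24.7·0.60 + 1.92·22·5.5·0.34 + 0.91·23.5·24.7·0.57 + 1.68·23.5·5.5·0.29 + 3.12·24.7·5.5·0.11] = 1785.65 + 1952.8 = 3738.45.
With uncorrelated errors the cross-covariances are all true-score covariance, so they carry over unchanged; only the diagonal terms shrink to ρᵢσᵢ².
True-score variance = [0.8²·22²·0.92 + 0.7²·23.5²·0.90 + 1.3²·24.7²·0.56 + 2.4²·5.5²·0.55] + 1952.8 = 1201.74 + 1952.8 = 3154.54.
Reliability = 3154.54 / 3738.45 = 0.8438.

0.8438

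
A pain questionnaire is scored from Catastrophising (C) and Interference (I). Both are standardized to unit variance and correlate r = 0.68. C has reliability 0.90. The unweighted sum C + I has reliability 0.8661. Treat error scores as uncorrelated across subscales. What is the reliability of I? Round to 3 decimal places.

Var(C+I) = 2 + 2·0.68 = 3.360.
True-score variance = ρ_C + ρ_I + 2·0.68, so 0.8661 = (0.90 + ρ_I + 1.36) / 3.360.
ρ_I = 0.8661·3.360 − 0.90 − 1.36 = 0.650.

0.650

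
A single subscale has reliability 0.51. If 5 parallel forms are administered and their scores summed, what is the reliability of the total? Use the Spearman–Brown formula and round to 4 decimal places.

0.8388

ρ_k = kρ / (1 + (k−1)ρ) = 5·0.51 / (1 + 4·0.51) = 2.550 / 3.040 = 0.8388.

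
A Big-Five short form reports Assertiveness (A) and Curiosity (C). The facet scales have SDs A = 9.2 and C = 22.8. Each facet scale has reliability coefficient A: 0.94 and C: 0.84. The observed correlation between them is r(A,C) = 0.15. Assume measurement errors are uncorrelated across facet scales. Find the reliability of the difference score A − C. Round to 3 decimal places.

0.837

Var(A−C) = 9.2² + 22.8² − 2·9.2·22.8·0.15 = 604.48 − 62.928 = 541.552.
With uncorrelated errors the cross-covariances are all true-score covariance, so they carry over unchanged; only the diagonal terms shrink to ρᵢσᵢ².
True-score variance = [9.2²·0.94 + 22.8²·0.84] − 62.928 = 516.227 − 62.928 = 453.299.
Reliability = 453.299 / 541.552 = 0.837.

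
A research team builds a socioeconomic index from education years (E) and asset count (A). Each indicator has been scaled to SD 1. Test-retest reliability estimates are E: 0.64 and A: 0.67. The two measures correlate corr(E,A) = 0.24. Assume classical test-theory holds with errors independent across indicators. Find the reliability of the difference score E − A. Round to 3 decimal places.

Var(E−A) = 1 + 1 − 2·0.24 = 2 − 0.48 = 1.52.
With uncorrelated errors the cross-covariances are all true-score covariance, so they carry over unchanged; only the diagonal terms shrink to ρᵢσᵢ².
True-score variance = [0.64 + 0.67] − 0.48 = 1.31 − 0.48 = 0.83.
Reliability = 0.83 / 1.52 = 0.546.

0.546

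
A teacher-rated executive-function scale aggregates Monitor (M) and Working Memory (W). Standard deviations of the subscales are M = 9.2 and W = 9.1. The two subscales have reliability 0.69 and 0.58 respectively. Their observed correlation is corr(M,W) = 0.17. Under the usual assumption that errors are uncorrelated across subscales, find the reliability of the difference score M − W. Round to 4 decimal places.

Var(M−W) = 9.2² + 9.1² − 2·9.2·9.1·0.17 = 167.45 − 28.4648 = 138.985.
Because errors are independent across components, Cov(Tᵢ,Tⱼ) = Cov(Xᵢ,Xⱼ); the off-diagonal part of the true-score variance is the same as above.
True-score variance = [9.2²·0.69 + 9.1²·0.58] − 28.4648 = 106.431 − 28.4648 = 77.9666.
Reliability = 77.9666 / 138.985 = 0.5610.

0.5610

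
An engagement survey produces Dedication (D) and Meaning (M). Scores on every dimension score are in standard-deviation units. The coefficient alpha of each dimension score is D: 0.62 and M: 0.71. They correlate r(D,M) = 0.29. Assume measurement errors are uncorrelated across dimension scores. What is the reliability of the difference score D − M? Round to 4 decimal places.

Var(D−M) = 1 + 1 − 2·0.29 = 2 − 0.58 = 1.42.
With uncorrelated errors the cross-covariances are all true-score covariance, so they carry over unchanged; only the diagonal terms shrink to ρᵢσᵢ².
True-score variance = [0.62 + 0.71] − 0.58 = 1.33 − 0.58 = 0.75.
Reliability = 0.75 / 1.42 = 0.5282.

0.5282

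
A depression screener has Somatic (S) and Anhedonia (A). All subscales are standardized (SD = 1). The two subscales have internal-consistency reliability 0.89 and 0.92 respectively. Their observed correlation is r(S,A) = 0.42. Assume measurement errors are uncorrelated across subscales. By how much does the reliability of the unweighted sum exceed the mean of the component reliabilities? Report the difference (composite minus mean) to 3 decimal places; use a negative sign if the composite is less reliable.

0.028

Var(sum) = 2 + 0.84 = 2.84; true-score variance = 1.81 + 0.84 = 2.65; composite reliability = 0.9331.
Mean component reliability = 0.9050.
Difference = 0.9331 − 0.9050 = 0.028.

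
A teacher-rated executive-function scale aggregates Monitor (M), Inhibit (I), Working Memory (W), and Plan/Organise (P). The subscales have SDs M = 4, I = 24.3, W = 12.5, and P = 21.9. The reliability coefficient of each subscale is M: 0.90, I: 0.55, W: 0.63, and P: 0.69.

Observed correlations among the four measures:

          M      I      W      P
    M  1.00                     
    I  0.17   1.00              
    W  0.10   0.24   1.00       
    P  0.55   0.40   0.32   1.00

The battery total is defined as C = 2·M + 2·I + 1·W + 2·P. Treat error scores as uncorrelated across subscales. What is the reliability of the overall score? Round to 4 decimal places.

0.7668

Var(C) = 2²·4² + 2²·24.3² + 12.5² + 2²·21.9² + 2·[4·4·24.3·0.17 + 2·4·12.5·0.10 + 4·4·21.9·0.55 + 2·24.3·12.5·0.24 + 4·24.3·21.9·0.40 + 2·12.5·21.9·0.32] = 4500.65 + 2882.58 = 7383.23.
Under uncorrelated errors the observed covariances equal the true-score covariances, so only the own-variance terms attenuate.
True-score variance = [2²·4²·0.90 + 2²·24.3²·0.55 + 12.5²·0.63 + 2²·21.9²·0.69] + 2882.58 = 2778.84 + 2882.58 = 5661.42.
Reliability = 5661.42 / 7383.23 = 0.7668.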